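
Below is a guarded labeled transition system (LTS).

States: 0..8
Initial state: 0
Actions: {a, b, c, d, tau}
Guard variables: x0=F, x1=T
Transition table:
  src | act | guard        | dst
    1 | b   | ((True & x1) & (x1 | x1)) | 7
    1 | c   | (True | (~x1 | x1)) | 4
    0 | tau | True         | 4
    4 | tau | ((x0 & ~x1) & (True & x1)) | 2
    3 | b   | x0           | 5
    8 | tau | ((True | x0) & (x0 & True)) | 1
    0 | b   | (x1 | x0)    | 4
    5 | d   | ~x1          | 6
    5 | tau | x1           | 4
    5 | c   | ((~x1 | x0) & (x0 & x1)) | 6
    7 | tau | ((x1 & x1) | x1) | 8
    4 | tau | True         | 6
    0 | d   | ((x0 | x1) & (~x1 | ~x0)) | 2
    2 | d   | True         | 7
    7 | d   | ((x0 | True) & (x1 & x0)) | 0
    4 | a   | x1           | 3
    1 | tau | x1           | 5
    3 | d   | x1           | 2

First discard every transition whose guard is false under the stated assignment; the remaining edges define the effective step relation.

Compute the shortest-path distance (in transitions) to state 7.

Answer: 2

Trace:
Breadth-first toward 7:
  L0 = {0}
  L1 = {2,4}
  L2 = {3,6,7}
first hit 7 at d=2 via d·d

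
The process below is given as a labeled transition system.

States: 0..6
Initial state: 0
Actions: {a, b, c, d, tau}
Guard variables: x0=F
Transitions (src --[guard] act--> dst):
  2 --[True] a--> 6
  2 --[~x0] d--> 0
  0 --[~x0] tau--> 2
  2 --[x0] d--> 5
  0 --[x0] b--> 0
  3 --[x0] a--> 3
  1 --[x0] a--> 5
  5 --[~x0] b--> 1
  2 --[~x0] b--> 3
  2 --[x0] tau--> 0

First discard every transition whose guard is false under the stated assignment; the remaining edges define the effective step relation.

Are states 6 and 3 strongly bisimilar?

Answer: BISIMILAR

Trace:
Refine partition for ~:
  P[0] = {{0,1,2,3,4,5,6}}
  P[1] = {{0},{1,3,4,6},{2},{5}}
stable after 2 split(s): 4 block(s)
[6]={1,3,4,6}  [3]={1,3,4,6}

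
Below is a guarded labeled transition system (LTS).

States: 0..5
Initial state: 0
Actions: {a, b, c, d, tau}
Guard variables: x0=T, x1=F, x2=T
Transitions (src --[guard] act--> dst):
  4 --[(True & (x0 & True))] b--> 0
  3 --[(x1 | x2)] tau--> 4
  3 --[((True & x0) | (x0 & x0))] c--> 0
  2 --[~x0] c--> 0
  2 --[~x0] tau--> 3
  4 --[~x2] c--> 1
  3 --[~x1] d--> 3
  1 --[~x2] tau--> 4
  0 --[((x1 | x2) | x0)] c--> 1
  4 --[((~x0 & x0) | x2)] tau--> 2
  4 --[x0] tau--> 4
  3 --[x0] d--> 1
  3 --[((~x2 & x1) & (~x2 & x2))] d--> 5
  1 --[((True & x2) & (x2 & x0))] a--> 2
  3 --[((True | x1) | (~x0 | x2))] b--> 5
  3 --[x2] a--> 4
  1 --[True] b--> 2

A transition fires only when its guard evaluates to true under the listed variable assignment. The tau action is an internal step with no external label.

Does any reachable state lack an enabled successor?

Reachable = {0,1,2}
  0: c→1  [deg 1]
  1: a→2  b→2  [deg 2]
  2: ∅  [no exit]
trace reaching 2: c·a

Answer: DEADLOCK at state 2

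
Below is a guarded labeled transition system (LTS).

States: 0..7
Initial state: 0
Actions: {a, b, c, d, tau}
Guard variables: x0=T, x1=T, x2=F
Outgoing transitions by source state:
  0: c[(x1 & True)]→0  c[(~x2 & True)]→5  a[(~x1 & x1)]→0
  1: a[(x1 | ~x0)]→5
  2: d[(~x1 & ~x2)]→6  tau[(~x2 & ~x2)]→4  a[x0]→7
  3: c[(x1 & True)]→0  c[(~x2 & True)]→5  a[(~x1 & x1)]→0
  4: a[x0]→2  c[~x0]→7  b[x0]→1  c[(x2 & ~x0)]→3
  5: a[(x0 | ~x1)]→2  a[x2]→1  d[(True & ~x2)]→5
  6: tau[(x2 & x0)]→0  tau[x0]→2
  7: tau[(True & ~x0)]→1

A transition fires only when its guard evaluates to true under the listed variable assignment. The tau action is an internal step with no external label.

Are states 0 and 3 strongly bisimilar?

Answer: BISIMILAR

Working:
Compute ~ classes (split until stable):
  round 0: {{0,1,2,3,4,5,6,7}}
  round 1: {{0,3},{1},{2},{4},{5},{6},{7}}
7 equivalence class(es) (converged in 2)
class of 0: {0,3}; class of 3: {0,3}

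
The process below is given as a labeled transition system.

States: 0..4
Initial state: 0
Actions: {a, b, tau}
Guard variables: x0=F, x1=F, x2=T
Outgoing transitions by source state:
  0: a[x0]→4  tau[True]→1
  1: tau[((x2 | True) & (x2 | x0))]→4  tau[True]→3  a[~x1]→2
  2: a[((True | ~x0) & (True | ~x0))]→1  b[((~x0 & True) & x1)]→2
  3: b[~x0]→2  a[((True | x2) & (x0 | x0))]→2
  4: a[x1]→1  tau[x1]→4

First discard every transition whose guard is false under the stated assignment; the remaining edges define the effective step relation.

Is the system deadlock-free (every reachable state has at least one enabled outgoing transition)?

Answer: DEADLOCK at state 4

Trace:
Reachable = {0,1,2,3,4}
  0: tau→1  [1 exit(s)]
  1: a→2  tau→3  tau→4  [3 exit(s)]
  2: a→1  [1 exit(s)]
  3: b→2  [1 exit(s)]
  4: ∅  [STUCK]
witness 4: tau·tau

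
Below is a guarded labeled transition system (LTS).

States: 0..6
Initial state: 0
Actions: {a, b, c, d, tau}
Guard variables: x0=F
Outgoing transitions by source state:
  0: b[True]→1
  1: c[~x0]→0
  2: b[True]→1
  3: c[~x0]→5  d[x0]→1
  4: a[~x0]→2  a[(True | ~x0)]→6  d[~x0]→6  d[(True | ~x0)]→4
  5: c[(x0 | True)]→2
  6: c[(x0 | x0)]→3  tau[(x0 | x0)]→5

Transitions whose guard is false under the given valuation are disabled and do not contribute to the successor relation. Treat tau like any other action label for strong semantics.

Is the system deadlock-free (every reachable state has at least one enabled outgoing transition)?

Answer: DEADLOCK-FREE

Analysis:
R = {0,1}
  0: b→1  [1 out]
  1: c→0  [1 out]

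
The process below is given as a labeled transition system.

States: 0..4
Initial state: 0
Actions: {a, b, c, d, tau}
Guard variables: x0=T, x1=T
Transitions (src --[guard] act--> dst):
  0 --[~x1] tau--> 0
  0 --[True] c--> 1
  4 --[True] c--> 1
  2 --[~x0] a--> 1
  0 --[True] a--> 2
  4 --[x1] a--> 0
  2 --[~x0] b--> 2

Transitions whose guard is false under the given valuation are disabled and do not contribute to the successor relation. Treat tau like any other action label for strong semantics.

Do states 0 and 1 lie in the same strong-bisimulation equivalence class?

Bisimulation quotient by refinement:
  P[0] = {{0,1,2,3,4}}
  P[1] = {{0,4},{1,2,3}}
  P[2] = {{0},{1,2,3},{4}}
3 equivalence class(es) (converged in 3)
[0]={0}  [1]={1,2,3}

Answer: NOT BISIMILAR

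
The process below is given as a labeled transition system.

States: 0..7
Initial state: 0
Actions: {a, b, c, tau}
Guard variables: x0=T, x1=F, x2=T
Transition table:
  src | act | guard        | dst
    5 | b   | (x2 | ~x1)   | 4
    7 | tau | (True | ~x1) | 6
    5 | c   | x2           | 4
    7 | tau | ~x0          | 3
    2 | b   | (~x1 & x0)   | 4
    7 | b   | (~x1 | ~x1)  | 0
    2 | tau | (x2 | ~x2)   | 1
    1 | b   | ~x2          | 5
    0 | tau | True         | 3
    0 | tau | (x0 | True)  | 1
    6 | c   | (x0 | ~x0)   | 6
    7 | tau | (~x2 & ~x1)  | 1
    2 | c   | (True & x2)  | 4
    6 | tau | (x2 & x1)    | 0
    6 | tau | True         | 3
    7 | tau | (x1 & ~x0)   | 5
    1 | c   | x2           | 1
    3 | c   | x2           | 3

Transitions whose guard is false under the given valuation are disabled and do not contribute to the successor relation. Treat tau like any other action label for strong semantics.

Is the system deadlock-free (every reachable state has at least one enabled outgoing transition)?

R = {0,1,3}
  0: tau→1  tau→3  [2 out]
  1: c→1  [1 out]
  3: c→3  [1 out]

Answer: DEADLOCK-FREE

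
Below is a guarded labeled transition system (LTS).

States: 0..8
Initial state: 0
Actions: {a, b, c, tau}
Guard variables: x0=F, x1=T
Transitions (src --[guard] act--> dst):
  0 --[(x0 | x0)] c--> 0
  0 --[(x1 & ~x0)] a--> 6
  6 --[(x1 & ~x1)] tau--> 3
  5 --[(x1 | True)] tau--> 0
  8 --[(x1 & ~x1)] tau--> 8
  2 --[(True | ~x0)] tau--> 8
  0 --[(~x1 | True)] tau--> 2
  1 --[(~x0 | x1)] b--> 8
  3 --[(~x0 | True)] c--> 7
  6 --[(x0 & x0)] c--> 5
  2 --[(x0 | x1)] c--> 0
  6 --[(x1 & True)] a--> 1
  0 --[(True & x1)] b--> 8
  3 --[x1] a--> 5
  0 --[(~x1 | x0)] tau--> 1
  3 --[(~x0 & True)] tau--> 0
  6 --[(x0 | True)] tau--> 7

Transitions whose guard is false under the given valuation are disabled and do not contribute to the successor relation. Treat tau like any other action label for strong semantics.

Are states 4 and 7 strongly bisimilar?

Answer: BISIMILAR

Trace:
Refine partition for ~:
  π0 = {{0,1,2,3,4,5,6,7,8}}
  π1 = {{0},{1},{2},{3},{4,7,8},{5},{6}}
Fixed point at round 2; 7 class(es).
4∈{4,7,8}, 7∈{4,7,8}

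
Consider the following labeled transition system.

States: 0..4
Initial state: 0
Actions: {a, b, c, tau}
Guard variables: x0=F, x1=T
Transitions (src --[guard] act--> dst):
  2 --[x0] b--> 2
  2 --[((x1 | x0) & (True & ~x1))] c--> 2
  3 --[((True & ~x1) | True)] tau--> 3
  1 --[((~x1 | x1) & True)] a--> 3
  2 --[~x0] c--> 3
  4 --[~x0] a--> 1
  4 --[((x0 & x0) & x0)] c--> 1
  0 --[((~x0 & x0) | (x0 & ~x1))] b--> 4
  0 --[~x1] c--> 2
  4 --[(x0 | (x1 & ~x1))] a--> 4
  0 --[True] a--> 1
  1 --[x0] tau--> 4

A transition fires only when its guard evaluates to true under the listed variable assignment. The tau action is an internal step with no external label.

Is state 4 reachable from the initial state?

Guard filter leaves 5 enabled edge(s).
Layer 0: {0}
Layer 1: {1}  cumulative {0,1}
Layer 2: {3}  cumulative {0,1,3}
Reach set: {0,1,3}

Answer: UNREACHABLE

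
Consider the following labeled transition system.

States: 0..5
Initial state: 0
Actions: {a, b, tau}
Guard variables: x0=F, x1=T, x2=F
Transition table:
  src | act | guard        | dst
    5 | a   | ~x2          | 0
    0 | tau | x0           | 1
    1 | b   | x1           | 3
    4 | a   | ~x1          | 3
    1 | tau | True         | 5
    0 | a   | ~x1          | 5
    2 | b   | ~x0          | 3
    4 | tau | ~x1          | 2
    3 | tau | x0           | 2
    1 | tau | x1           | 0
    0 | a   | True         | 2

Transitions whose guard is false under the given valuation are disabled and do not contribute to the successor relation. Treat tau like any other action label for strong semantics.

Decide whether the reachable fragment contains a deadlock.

Reach set: {0,2,3}
  0: a→2  [deg 1]
  2: b→3  [deg 1]
  3: ∅  [no exit]
witness 3: a·b

Answer: DEADLOCK at state 3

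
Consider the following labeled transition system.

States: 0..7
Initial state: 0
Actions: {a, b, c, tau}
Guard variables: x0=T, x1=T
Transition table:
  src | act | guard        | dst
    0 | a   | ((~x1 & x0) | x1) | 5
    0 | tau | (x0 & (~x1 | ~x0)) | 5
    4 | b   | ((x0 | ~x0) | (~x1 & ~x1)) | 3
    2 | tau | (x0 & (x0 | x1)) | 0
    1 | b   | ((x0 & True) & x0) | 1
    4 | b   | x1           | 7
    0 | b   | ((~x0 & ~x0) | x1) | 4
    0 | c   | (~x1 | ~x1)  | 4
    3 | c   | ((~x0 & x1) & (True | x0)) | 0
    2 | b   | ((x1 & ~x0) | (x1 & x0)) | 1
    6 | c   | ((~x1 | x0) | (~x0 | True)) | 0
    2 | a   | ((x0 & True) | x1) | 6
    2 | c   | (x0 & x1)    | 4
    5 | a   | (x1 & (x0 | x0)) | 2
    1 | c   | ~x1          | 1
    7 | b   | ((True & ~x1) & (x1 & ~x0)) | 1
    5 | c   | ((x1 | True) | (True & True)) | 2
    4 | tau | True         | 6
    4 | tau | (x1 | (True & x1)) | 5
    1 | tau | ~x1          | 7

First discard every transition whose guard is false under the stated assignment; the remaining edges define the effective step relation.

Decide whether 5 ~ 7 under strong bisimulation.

Refine partition for ~:
  P[0] = {{0,1,2,3,4,5,6,7}}
  P[1] = {{0},{1},{2},{3,7},{4},{5},{6}}
stable after 2 split(s): 7 block(s)
class of 5: {5}; class of 7: {3,7}

Answer: NOT BISIMILAR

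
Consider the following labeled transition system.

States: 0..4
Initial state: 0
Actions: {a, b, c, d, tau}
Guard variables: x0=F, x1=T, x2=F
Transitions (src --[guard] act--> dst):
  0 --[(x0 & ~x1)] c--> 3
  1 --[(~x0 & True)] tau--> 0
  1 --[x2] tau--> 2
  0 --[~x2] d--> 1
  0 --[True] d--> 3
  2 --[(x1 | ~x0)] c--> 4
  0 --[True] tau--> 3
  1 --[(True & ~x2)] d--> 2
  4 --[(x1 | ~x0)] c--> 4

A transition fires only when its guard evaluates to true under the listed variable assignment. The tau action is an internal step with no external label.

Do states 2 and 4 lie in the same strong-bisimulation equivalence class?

Answer: BISIMILAR

Trace:
Refine partition for ~:
  π0 = {{0,1,2,3,4}}
  π1 = {{0,1},{2,4},{3}}
  π2 = {{0},{1},{2,4},{3}}
4 equivalence class(es) (converged in 3)
[2]={2,4}  [4]={2,4}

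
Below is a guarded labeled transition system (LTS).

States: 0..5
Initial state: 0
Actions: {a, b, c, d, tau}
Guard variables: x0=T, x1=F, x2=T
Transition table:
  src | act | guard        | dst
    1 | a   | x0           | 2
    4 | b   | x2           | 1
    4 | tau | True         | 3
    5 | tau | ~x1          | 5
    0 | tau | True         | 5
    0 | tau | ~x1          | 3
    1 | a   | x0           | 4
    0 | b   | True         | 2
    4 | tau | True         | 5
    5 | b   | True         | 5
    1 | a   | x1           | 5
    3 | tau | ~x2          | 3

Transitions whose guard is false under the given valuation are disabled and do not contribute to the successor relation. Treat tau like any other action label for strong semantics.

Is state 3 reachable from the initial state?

Answer: REACHABLE

Trace:
Guard filter leaves 10 enabled edge(s).
depth 0: {0}
depth 1: {2,3,5}  cumulative {0,2,3,5}
Reachable = {0,2,3,5}
Path to 3: tau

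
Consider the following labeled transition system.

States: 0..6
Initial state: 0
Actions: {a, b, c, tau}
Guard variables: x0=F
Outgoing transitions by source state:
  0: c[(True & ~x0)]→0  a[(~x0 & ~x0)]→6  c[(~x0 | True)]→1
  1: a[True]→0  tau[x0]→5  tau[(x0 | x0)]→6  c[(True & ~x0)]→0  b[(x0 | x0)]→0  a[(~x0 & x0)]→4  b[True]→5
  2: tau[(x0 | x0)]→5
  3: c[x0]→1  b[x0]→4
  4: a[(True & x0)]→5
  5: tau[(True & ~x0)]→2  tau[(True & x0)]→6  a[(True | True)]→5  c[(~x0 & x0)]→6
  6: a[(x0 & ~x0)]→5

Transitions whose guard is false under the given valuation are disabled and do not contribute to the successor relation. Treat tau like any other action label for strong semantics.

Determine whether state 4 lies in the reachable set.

After dropping false guards: 8 live edges.
L0 = {0}
L1 = {1,6}  cumulative {0,1,6}
L2 = {5}  cumulative {0,1,5,6}
L3 = {2}  cumulative {0,1,2,5,6}
Reach set: {0,1,2,5,6}

Answer: UNREACHABLE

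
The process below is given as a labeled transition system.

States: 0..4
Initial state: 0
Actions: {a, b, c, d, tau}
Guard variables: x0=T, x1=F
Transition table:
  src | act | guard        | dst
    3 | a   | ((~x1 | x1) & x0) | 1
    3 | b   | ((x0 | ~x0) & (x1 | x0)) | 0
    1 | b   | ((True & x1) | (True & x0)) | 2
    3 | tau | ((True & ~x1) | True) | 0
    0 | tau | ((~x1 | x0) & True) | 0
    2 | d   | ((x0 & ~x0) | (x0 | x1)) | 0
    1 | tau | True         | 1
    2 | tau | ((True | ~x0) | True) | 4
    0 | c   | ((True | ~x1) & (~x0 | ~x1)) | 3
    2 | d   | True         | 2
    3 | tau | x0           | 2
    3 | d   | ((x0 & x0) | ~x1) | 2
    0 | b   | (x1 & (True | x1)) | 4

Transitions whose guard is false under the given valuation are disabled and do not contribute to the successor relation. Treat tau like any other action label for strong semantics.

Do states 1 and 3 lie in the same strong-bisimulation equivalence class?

Answer: NOT BISIMILAR

Trace:
Compute ~ classes (split until stable):
  P[0] = {{0,1,2,3,4}}
  P[1] = {{0},{1},{2},{3},{4}}
stable after 2 split(s): 5 block(s)
1∈{1}, 3∈{3}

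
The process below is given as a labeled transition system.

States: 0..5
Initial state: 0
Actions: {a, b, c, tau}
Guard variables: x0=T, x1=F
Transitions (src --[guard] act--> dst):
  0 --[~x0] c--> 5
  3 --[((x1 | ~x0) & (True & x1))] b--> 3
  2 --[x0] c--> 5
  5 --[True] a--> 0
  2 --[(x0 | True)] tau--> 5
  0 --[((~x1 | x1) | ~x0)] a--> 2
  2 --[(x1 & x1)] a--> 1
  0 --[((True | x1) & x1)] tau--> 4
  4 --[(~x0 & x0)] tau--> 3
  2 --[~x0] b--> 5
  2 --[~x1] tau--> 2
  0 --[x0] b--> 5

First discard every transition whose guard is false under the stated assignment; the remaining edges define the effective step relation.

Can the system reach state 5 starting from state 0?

Guard filter leaves 6 enabled edge(s).
Layer 0: {0}
Layer 1: {2,5}  now seen {0,2,5}
Reach set: {0,2,5}
witness 5: b

Answer: REACHABLE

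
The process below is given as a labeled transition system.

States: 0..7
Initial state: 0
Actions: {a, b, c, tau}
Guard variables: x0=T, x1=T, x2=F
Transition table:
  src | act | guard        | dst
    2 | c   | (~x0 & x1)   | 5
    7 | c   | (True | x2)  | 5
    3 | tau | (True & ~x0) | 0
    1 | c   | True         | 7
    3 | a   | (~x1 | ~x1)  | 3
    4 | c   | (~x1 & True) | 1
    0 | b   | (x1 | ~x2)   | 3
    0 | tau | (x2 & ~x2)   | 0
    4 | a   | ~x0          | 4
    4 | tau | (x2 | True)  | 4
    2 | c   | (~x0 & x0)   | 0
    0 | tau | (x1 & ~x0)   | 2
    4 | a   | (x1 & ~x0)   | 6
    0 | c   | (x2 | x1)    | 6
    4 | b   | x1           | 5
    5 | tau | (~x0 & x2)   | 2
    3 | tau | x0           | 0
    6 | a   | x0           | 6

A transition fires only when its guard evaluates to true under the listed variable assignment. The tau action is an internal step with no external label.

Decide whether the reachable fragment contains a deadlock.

Reachable = {0,3,6}
  0: b→3  c→6  [2 exit(s)]
  3: tau→0  [1 exit(s)]
  6: a→6  [1 exit(s)]

Answer: DEADLOCK-FREE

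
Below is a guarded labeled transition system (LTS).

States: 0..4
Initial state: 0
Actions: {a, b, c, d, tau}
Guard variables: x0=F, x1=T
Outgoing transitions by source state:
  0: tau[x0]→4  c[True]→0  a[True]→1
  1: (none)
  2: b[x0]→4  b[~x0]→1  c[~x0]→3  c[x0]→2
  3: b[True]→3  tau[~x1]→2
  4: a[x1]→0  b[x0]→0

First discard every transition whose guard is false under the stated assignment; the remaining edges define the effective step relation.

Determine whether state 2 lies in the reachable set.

Answer: UNREACHABLE

Trace:
After dropping false guards: 6 live edges.
Layer 0: {0}
Layer 1: {1}  cumulative {0,1}
R = {0,1}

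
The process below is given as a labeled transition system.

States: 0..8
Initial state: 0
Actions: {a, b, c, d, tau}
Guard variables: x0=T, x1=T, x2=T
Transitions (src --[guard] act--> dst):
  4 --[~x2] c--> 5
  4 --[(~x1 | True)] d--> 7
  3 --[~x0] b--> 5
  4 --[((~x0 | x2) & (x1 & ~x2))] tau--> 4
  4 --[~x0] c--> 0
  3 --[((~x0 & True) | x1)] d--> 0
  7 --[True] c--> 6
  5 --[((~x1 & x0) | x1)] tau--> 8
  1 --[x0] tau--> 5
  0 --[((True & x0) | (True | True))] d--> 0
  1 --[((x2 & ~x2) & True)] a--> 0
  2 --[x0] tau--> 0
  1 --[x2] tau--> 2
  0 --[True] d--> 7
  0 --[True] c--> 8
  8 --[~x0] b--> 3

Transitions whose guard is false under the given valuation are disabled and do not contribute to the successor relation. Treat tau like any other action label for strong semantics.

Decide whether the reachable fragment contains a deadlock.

Answer: DEADLOCK at state 6

Analysis:
R = {0,6,7,8}
  0: c→8  d→0  d→7  [deg 3]
  6: ∅  [no exit]
  7: c→6  [deg 1]
  8: ∅  [no exit]
trace reaching 6: d·c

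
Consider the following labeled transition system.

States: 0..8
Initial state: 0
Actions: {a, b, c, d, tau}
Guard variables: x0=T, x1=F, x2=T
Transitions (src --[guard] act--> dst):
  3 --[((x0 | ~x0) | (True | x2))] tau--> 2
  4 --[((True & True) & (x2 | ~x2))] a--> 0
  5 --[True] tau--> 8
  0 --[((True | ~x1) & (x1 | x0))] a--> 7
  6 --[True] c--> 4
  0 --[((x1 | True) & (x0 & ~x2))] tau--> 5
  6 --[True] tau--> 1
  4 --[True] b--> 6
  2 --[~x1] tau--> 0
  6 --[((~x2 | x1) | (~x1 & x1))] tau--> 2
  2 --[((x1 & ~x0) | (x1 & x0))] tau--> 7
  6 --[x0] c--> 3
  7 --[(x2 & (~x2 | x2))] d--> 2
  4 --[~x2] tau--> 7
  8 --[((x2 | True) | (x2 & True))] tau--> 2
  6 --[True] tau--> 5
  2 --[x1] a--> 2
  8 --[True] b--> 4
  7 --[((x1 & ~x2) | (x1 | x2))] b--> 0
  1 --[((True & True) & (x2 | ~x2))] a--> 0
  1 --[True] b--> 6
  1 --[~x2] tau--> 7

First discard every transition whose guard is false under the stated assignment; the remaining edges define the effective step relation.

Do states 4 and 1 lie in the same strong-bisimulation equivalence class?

Compute ~ classes (split until stable):
  round 0: {{0,1,2,3,4,5,6,7,8}}
  round 1: {{0},{1,4},{2,3,5},{6},{7},{8}}
  round 2: {{0},{1,4},{2},{3},{5},{6},{7},{8}}
8 equivalence class(es) (converged in 3)
class of 4: {1,4}; class of 1: {1,4}

Answer: BISIMILAR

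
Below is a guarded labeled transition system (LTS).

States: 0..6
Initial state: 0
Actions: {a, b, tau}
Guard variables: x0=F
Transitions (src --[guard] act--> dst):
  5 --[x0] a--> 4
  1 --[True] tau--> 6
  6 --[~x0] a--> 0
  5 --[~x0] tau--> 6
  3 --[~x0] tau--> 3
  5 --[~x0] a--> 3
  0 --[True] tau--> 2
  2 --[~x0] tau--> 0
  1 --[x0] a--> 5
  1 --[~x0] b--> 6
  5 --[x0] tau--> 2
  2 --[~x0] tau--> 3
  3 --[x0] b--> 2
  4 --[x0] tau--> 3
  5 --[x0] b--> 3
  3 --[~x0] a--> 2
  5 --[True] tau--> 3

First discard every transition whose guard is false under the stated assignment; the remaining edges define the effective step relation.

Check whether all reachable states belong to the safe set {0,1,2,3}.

Allowed set {0,1,2,3}
Reachable = {0,2,3}
  0: ✓
  2: ✓
  3: ✓

Answer: INVARIANT HOLDS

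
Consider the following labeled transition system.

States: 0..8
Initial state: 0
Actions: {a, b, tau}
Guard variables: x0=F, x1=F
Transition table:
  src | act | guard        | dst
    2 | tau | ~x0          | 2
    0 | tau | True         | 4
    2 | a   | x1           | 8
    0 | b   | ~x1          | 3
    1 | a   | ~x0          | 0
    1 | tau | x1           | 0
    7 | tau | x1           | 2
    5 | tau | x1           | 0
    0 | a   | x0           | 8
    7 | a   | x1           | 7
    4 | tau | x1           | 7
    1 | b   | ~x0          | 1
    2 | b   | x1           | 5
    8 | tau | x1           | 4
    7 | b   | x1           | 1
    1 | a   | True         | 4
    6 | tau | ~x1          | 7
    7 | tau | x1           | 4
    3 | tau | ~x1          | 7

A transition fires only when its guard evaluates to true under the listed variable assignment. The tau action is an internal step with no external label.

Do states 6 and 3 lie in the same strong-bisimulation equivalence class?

Refine partition for ~:
  P[0] = {{0,1,2,3,4,5,6,7,8}}
  P[1] = {{0},{1},{2,3,6},{4,5,7,8}}
  P[2] = {{0},{1},{2},{3,6},{4,5,7,8}}
Fixed point at round 3; 5 class(es).
[6]={3,6}  [3]={3,6}

Answer: BISIMILAR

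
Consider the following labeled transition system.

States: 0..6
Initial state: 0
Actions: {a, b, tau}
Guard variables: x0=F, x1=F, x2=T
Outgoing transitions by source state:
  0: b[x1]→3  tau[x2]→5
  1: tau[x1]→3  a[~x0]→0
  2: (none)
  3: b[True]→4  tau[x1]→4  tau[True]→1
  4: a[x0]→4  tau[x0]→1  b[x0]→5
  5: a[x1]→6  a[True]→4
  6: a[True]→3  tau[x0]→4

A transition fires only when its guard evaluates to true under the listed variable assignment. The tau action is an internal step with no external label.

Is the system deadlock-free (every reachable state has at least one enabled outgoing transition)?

Reachable = {0,4,5}
  0: tau→5  [deg 1]
  4: ∅  [STUCK]
  5: a→4  [deg 1]
witness 4: tau·a

Answer: DEADLOCK at state 4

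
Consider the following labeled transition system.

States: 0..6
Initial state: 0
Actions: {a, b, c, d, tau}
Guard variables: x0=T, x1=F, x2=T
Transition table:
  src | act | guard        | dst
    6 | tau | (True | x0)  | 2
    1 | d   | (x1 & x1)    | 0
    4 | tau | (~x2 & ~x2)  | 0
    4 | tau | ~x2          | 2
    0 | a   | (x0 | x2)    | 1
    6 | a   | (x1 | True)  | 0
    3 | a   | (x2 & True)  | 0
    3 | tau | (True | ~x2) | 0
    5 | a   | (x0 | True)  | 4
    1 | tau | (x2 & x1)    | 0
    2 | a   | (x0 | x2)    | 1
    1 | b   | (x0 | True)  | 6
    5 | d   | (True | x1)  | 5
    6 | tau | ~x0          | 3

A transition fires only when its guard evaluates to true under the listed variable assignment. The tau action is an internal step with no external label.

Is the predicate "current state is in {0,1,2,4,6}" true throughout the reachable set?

Answer: INVARIANT HOLDS

Trace:
Safe = {0,1,2,4,6}
Reachable = {0,1,2,6}
  0: ✓
  1: ✓
  2: ✓
  6: ✓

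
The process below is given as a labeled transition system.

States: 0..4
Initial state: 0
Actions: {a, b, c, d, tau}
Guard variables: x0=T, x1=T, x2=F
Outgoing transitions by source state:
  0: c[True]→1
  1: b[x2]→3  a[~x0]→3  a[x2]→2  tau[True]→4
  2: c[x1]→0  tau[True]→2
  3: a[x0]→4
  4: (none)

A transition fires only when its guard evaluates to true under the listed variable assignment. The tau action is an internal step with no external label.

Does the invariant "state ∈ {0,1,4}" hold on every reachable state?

Answer: INVARIANT HOLDS

Trace:
Allowed set {0,1,4}
Reachable = {0,1,4}
  0: safe
  1: safe
  4: safe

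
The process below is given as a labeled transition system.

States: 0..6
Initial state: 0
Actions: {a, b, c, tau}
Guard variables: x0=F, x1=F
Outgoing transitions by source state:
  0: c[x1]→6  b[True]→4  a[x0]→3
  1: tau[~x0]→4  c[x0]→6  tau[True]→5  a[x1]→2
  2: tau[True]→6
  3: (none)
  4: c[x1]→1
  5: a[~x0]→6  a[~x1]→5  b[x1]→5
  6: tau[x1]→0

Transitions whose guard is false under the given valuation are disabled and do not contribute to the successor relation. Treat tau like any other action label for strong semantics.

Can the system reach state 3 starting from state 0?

Answer: UNREACHABLE

Analysis:
6 transition(s) survive guard evaluation.
depth 0: {0}
depth 1: {4}  cumulative {0,4}
R = {0,4}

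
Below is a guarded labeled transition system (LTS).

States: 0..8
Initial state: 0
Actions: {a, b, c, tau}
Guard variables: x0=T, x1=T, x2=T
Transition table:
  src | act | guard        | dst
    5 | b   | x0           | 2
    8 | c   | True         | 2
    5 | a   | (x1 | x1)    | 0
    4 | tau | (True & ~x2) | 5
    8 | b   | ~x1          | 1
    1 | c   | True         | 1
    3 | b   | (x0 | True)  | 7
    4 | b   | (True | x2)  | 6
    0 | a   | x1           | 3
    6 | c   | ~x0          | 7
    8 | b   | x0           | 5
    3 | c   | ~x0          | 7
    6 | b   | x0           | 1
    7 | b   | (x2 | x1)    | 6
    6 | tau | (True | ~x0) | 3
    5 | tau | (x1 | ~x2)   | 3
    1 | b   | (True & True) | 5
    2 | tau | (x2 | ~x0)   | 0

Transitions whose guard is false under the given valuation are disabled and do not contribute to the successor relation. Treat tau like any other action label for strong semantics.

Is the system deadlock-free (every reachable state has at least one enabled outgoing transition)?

R = {0,1,2,3,5,6,7}
  0: a→3  [1 out]
  1: b→5  c→1  [2 out]
  2: tau→0  [1 out]
  3: b→7  [1 out]
  5: a→0  b→2  tau→3  [3 out]
  6: b→1  tau→3  [2 out]
  7: b→6  [1 out]

Answer: DEADLOCK-FREE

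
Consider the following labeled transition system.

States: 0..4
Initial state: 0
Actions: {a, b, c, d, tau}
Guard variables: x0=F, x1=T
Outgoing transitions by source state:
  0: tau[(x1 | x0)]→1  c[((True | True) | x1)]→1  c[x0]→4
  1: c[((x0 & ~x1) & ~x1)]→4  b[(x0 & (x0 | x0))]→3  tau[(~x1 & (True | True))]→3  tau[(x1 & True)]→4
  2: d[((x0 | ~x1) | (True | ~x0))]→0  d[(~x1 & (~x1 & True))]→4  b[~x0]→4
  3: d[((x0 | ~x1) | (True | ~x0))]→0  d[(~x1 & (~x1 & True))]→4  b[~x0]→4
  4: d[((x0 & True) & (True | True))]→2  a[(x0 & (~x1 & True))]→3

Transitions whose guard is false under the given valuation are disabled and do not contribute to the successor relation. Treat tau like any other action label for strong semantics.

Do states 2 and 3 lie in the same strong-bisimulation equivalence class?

Compute ~ classes (split until stable):
  round 0: {{0,1,2,3,4}}
  round 1: {{0},{1},{2,3},{4}}
stable after 2 split(s): 4 block(s)
class of 2: {2,3}; class of 3: {2,3}

Answer: BISIMILAR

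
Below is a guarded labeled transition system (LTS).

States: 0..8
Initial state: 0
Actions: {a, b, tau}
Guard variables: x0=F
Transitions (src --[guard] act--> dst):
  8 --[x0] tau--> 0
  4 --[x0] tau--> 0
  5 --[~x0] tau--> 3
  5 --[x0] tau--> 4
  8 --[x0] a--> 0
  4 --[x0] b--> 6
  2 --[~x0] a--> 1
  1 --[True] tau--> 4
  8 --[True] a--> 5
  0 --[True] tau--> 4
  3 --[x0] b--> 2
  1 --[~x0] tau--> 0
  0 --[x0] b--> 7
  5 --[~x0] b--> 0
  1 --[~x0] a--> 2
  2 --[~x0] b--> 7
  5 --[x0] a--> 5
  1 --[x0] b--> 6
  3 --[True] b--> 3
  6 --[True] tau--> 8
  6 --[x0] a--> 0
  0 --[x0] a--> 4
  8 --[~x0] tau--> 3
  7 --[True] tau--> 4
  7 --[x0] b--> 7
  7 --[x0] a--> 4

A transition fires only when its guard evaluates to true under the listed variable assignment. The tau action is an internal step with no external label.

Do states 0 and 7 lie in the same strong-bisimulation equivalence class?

Compute ~ classes (split until stable):
  round 0: {{0,1,2,3,4,5,6,7,8}}
  round 1: {{0,6,7},{1,8},{2},{3},{4},{5}}
  round 2: {{0,7},{1},{2},{3},{4},{5},{6},{8}}
stable after 3 split(s): 8 block(s)
[0]={0,7}  [7]={0,7}

Answer: BISIMILAR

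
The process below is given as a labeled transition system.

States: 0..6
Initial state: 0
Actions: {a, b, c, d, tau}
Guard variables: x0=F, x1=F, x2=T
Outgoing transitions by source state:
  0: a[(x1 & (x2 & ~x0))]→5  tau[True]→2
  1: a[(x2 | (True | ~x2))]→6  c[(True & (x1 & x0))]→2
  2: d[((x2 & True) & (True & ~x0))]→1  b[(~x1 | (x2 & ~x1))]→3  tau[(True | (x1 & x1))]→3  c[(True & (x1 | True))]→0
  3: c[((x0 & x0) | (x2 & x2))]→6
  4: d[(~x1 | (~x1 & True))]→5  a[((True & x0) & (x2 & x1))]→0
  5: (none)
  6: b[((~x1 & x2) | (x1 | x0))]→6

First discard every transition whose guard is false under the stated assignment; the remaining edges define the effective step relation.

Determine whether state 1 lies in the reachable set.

After dropping false guards: 9 live edges.
depth 0: {0}
depth 1: {2}  now seen {0,2}
depth 2: {1,3}  now seen {0,1,2,3}
depth 3: {6}  now seen {0,1,2,3,6}
Reach set: {0,1,2,3,6}
Path to 1: tau·d

Answer: REACHABLE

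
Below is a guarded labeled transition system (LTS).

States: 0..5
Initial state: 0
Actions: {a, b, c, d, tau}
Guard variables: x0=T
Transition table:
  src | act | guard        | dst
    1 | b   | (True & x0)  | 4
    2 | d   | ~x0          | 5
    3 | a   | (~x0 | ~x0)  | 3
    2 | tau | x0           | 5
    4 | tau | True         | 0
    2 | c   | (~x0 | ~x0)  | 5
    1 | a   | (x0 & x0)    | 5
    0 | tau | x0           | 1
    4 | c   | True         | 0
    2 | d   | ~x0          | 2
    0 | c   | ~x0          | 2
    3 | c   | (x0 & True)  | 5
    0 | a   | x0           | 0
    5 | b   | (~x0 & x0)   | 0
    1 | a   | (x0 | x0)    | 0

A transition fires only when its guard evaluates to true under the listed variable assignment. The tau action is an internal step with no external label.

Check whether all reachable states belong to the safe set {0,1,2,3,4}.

Answer: INVARIANT VIOLATED at state 5

Analysis:
Allowed set {0,1,2,3,4}
Reach set: {0,1,4,5}
  0: ok
  1: ok
  4: ok
  5: ✗ unsafe
witness against invariant: tau·a → 5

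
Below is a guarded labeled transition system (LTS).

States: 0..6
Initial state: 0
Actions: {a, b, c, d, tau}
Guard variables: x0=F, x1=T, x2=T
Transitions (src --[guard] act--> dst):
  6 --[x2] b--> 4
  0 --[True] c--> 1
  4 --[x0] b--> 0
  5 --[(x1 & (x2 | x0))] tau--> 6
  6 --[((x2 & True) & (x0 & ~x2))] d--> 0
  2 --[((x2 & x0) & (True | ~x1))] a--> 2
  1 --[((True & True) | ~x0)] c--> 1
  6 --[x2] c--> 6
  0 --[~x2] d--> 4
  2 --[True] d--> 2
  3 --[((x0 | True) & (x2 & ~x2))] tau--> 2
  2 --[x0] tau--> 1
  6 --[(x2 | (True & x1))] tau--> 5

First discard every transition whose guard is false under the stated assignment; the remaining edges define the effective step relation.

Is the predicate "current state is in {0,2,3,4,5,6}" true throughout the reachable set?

Safe = {0,2,3,4,5,6}
Reachable = {0,1}
  0: safe
  1: outside
counterexample path to 1: c

Answer: INVARIANT VIOLATED at state 1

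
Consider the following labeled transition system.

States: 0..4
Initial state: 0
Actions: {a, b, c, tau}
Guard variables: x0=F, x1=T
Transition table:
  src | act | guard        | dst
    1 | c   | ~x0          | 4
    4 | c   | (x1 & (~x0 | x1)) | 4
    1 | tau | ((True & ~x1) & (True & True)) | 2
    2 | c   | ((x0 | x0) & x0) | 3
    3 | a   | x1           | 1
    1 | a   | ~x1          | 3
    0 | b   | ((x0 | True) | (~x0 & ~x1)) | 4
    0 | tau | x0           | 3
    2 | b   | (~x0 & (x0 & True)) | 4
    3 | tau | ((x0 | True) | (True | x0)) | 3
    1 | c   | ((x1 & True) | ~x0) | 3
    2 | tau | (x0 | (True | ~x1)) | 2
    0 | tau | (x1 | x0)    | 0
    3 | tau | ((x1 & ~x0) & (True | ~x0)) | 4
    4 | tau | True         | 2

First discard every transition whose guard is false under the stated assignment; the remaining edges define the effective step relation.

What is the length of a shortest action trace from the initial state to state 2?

BFS to 2:
  L0 = {0}
  L1 = {4}
  L2 = {2}
first hit 2 at d=2 via b·tau

Answer: 2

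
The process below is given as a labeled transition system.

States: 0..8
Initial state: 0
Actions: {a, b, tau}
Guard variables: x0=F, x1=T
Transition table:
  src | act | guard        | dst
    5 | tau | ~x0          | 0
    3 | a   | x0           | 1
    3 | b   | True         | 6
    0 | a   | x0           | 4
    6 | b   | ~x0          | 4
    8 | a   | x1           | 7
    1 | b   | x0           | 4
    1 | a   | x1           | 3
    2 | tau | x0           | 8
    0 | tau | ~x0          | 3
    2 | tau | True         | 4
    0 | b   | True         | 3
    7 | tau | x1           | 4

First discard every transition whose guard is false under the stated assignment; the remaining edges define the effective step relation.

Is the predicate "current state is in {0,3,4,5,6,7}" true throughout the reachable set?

Answer: INVARIANT HOLDS

Analysis:
Inv-set: {0,3,4,5,6,7}
Reachable = {0,3,4,6}
  0: ok
  3: ok
  4: ok
  6: ok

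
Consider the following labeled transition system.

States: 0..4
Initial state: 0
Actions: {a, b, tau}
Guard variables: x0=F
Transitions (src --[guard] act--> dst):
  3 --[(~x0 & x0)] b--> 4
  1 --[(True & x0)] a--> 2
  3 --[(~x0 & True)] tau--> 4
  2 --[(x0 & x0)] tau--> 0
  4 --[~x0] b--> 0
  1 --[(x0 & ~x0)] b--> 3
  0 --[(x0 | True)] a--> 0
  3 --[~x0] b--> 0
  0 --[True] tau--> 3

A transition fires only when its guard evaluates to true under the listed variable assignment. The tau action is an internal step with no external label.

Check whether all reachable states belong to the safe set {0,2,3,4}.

Safe = {0,2,3,4}
Reach set: {0,3,4}
  0: ok
  3: ok
  4: ok

Answer: INVARIANT HOLDS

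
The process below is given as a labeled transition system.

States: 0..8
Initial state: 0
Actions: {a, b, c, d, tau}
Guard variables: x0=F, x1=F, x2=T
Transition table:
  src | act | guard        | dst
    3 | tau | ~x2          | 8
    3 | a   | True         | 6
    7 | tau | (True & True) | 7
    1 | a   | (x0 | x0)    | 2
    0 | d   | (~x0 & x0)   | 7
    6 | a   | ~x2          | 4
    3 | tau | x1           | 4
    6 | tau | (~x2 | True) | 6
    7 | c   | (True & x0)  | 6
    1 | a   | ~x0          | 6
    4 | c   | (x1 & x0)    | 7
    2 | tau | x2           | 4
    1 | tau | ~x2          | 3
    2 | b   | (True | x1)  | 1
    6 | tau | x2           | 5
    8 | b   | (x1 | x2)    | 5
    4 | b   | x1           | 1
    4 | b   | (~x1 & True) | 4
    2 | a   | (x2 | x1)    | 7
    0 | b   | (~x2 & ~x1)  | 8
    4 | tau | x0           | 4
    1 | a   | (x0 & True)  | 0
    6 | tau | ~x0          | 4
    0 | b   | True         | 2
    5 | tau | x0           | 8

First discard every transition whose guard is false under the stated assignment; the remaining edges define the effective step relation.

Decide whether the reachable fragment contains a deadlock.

Reach set: {0,1,2,4,5,6,7}
  0: b→2  [deg 1]
  1: a→6  [deg 1]
  2: a→7  b→1  tau→4  [deg 3]
  4: b→4  [deg 1]
  5: ∅  [deadlock]
  6: tau→4  tau→5  tau→6  [deg 3]
  7: tau→7  [deg 1]
trace reaching 5: b·b·a·tau

Answer: DEADLOCK at state 5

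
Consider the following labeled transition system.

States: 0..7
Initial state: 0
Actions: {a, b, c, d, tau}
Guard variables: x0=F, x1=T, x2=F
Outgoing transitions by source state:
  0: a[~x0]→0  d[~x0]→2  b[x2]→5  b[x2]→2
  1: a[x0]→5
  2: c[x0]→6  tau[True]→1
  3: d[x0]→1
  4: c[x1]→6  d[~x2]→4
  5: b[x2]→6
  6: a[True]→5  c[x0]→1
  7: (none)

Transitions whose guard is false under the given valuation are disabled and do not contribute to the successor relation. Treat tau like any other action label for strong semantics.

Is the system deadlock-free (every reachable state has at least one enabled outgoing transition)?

Reach set: {0,1,2}
  0: a→0  d→2  [deg 2]
  1: ∅  [deadlock]
  2: tau→1  [deg 1]
Path to 1: d·tau

Answer: DEADLOCK at state 1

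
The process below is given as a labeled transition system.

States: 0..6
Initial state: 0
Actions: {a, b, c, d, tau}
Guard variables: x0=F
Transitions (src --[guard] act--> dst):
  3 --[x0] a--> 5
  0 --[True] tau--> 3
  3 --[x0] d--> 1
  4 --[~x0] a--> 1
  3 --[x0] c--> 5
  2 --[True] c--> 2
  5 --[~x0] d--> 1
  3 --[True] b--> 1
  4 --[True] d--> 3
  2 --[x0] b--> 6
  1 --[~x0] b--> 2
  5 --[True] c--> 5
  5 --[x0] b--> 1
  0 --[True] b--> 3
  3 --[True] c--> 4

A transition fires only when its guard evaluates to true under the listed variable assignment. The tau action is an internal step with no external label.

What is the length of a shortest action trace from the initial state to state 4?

Answer: 2

Analysis:
Breadth-first toward 4:
  Layer 0: {0}
  Layer 1: {3}
  Layer 2: {1,4}
first hit 4 at d=2 via b·c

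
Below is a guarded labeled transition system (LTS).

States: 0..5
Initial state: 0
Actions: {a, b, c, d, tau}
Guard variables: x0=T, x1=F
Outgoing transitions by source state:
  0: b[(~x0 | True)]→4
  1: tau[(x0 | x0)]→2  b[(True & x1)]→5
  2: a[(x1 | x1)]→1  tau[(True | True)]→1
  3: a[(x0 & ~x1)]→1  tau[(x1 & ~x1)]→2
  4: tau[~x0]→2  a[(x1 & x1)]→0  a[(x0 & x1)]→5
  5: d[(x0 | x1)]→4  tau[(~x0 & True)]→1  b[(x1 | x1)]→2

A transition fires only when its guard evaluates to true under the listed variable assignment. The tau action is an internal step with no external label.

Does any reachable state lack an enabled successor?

Reach set: {0,4}
  0: b→4  [1 exit(s)]
  4: ∅  [STUCK]
witness 4: b

Answer: DEADLOCK at state 4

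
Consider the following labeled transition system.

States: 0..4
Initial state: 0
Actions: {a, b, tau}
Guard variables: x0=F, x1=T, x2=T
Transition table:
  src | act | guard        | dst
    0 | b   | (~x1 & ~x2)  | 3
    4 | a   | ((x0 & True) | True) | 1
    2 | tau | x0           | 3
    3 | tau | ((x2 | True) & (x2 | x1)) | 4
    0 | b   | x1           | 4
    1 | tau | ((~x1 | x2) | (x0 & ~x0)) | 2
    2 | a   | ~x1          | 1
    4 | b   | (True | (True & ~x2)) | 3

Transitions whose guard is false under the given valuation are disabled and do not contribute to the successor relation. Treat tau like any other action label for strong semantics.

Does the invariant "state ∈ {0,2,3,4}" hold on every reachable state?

Allowed set {0,2,3,4}
Reachable = {0,1,2,3,4}
  0: ok
  1: ✗ unsafe
  2: ok
  3: ok
  4: ok
reach 1 via b·a — violates

Answer: INVARIANT VIOLATED at state 1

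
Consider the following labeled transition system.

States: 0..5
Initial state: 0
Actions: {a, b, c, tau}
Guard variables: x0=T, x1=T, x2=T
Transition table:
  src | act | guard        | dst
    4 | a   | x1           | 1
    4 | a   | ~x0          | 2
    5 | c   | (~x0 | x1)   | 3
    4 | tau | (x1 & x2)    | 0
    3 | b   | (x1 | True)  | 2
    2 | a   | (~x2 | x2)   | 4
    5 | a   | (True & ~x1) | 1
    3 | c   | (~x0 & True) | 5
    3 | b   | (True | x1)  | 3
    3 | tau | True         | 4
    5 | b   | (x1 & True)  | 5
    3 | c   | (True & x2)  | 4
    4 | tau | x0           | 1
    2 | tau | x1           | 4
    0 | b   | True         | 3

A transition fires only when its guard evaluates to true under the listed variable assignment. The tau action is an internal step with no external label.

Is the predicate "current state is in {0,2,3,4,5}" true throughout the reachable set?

Answer: INVARIANT VIOLATED at state 1

Trace:
Safe = {0,2,3,4,5}
Reachable = {0,1,2,3,4}
  0: safe
  1: ✗ unsafe
  2: safe
  3: safe
  4: safe
witness against invariant: b·tau·a → 1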